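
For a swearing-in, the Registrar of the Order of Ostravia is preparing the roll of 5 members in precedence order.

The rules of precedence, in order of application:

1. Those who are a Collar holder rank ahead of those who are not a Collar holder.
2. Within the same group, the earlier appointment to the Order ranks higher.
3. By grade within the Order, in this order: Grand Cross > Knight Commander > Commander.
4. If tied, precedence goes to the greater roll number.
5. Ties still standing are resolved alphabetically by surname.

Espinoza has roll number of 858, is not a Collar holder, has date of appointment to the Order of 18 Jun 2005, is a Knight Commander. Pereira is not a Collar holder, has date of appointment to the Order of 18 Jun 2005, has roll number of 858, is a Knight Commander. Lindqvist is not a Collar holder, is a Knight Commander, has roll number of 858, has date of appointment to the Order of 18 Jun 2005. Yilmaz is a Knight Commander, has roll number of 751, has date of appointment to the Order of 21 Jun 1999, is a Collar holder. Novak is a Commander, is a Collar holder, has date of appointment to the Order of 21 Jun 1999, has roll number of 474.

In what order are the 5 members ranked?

Yilmaz, Novak, Espinoza, Lindqvist, Pereira

By the first rule: Yilmaz and Novak (both a Collar holder); then Espinoza, Lindqvist and Pereira (each not a Collar holder).
Yilmaz and Novak both have date of appointment to the Order 21 Jun 1999, so the next rule applies.
Among Yilmaz and Novak, by grade within the Order: Yilmaz (Knight Commander) before Novak (Commander).
Espinoza, Lindqvist and Pereira all have date of appointment to the Order 18 Jun 2005, so the next rule applies.
Espinoza, Lindqvist and Pereira are each Knight Commander, so the next rule applies.
Espinoza, Lindqvist and Pereira all have roll number 858, so the next rule applies.
Among Espinoza, Lindqvist and Pereira, alphabetically by surname: Espinoza before Lindqvist before Pereira.
Full order: Yilmaz, Novak, Espinoza, Lindqvist, Pereira.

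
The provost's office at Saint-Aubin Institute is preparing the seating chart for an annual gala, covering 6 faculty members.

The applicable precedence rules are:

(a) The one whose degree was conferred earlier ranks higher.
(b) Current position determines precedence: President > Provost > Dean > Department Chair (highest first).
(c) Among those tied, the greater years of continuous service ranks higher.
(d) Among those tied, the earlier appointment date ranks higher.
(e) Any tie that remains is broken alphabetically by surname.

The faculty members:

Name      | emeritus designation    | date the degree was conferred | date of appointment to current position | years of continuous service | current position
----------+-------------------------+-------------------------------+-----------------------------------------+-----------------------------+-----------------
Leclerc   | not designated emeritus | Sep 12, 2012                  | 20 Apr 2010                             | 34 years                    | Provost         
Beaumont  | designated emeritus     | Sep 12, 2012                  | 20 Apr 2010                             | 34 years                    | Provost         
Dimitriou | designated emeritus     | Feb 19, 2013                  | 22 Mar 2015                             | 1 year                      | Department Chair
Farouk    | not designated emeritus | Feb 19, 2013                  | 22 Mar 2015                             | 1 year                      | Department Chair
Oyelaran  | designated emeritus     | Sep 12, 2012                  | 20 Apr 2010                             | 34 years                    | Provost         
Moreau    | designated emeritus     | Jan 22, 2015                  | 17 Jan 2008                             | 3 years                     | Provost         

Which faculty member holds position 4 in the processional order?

Dimitriou

By date the degree was conferred (earlier first): Beaumont, Leclerc and Oyelaran (each Sep 12, 2012); then Dimitriou and Farouk (both Feb 19, 2013); then Moreau (Jan 22, 2015).
Beaumont, Leclerc and Oyelaran are each Provost, so the next rule applies.
Beaumont, Leclerc and Oyelaran all have years of continuous service 34 years, so the next rule applies.
Beaumont, Leclerc and Oyelaran all have date of appointment to current position 20 Apr 2010, so the next rule applies.
Among Beaumont, Leclerc and Oyelaran, alphabetically by surname: Beaumont before Leclerc before Oyelaran.
Dimitriou and Farouk are each Department Chair, so the next rule applies.
Dimitriou and Farouk both have years of continuous service 1 year, so the next rule applies.
Dimitriou and Farouk both have date of appointment to current position 22 Mar 2015, so the next rule applies.
Among Dimitriou and Farouk, alphabetically by surname: Dimitriou before Farouk.
Order: Beaumont, Leclerc, Oyelaran, Dimitriou, Farouk, Moreau.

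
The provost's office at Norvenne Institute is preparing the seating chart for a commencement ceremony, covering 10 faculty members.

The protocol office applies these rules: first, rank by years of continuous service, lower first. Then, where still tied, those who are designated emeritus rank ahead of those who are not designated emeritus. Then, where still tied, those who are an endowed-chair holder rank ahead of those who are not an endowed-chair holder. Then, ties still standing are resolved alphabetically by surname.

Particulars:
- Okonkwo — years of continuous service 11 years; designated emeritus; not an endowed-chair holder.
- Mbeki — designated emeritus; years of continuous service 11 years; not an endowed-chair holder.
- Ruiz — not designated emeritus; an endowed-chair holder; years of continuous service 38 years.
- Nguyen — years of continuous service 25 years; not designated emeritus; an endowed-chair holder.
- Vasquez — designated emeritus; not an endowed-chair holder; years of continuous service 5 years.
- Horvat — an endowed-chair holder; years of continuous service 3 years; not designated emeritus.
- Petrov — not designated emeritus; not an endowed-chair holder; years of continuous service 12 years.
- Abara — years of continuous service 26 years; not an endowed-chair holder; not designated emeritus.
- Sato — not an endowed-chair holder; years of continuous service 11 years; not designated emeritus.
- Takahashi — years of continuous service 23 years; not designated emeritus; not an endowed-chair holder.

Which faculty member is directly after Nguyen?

By years of continuous service (lower first): Horvat (3 years); then Vasquez (5 years); then Mbeki, Okonkwo and Sato (each 11 years); then Petrov (12 years); then Takahashi (23 years); then Nguyen (25 years); then Abara (26 years); then Ruiz (38 years).
Among Mbeki, Okonkwo and Sato, designated emeritus before not designated emeritus: Mbeki and Okonkwo (designated emeritus) before Sato (not designated emeritus).
Mbeki and Okonkwo are each not an endowed-chair holder, so the next rule applies.
Among Mbeki and Okonkwo, alphabetically by surname: Mbeki before Okonkwo.
Order: Horvat, Vasquez, Mbeki, Okonkwo, Sato, Petrov, Takahashi, Nguyen, Abara, Ruiz.

Abara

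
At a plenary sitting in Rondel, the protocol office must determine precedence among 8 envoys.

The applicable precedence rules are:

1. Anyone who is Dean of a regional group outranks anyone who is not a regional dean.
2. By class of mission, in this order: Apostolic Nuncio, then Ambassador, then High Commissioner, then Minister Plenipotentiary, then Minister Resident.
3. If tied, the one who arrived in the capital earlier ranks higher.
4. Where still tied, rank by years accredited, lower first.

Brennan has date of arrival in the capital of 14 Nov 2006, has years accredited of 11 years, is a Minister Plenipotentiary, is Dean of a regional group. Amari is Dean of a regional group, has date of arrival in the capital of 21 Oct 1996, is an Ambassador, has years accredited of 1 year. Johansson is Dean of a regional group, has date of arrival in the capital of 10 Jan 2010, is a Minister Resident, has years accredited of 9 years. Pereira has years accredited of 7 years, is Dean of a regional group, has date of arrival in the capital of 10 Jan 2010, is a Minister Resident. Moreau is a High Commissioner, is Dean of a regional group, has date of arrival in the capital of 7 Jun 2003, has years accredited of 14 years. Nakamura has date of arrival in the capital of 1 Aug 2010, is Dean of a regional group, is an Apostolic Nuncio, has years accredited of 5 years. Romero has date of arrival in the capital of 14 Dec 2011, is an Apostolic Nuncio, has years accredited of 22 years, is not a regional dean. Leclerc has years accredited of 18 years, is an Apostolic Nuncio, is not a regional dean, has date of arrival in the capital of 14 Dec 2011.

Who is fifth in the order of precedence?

Pereira

By the first rule: Nakamura, Amari, Moreau, Brennan, Pereira and Johansson (each Dean of a regional group); then Leclerc and Romero (both not a regional dean).
Among Nakamura, Amari, Moreau, Brennan, Pereira and Johansson, by class of mission: Nakamura (Apostolic Nuncio) before Amari (Ambassador) before Moreau (High Commissioner) before Brennan (Minister Plenipotentiary) before Pereira and Johansson (Minister Resident).
Pereira and Johansson both have date of arrival in the capital 10 Jan 2010, so the next rule applies.
Among Pereira and Johansson, by years accredited (lower first): Pereira (7 years) before Johansson (9 years).
Leclerc and Romero are each Apostolic Nuncio, so the next rule applies.
Leclerc and Romero both have date of arrival in the capital 14 Dec 2011, so the next rule applies.
Among Leclerc and Romero, by years accredited (lower first): Leclerc (18 years) before Romero (22 years).
Order: Nakamura, Amari, Moreau, Brennan, Pereira, Johansson, Leclerc, Romero.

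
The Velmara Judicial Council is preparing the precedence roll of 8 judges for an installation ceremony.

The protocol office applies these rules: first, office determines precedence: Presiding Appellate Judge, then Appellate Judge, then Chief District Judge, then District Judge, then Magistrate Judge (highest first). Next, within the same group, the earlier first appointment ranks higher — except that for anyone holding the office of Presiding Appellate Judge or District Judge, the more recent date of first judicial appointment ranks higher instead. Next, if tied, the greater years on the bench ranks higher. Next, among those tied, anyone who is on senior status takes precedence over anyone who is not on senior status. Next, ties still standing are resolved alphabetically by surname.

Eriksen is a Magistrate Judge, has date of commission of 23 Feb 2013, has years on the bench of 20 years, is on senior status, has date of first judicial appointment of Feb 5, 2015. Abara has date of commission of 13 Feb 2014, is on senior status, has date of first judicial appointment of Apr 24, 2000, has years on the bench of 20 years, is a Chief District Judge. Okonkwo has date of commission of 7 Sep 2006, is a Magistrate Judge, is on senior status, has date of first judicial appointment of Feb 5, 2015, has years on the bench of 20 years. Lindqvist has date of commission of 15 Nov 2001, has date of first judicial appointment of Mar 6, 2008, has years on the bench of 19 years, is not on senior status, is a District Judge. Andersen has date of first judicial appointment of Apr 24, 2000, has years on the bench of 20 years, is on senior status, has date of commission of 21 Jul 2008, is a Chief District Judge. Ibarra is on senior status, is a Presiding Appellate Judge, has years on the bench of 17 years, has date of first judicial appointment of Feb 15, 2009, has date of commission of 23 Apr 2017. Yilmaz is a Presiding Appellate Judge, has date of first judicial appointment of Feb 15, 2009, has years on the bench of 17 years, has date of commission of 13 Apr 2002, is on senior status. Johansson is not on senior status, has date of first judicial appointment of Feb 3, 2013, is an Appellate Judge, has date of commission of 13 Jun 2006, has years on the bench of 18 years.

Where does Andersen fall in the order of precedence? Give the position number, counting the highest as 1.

5

By office: Ibarra and Yilmaz (Presiding Appellate Judge); then Johansson (Appellate Judge); then Abara and Andersen (Chief District Judge); then Lindqvist (District Judge); then Eriksen and Okonkwo (Magistrate Judge).
Ibarra and Yilmaz both have date of first judicial appointment Feb 15, 2009, so the next rule applies.
Ibarra and Yilmaz both have years on the bench 17 years, so the next rule applies.
Ibarra and Yilmaz are each on senior status, so the next rule applies.
Among Ibarra and Yilmaz, alphabetically by surname: Ibarra before Yilmaz.
Abara and Andersen both have date of first judicial appointment Apr 24, 2000, so the next rule applies.
Abara and Andersen both have years on the bench 20 years, so the next rule applies.
Abara and Andersen are each on senior status, so the next rule applies.
Among Abara and Andersen, alphabetically by surname: Abara before Andersen.
Eriksen and Okonkwo both have date of first judicial appointment Feb 5, 2015, so the next rule applies.
Eriksen and Okonkwo both have years on the bench 20 years, so the next rule applies.
Eriksen and Okonkwo are each on senior status, so the next rule applies.
Among Eriksen and Okonkwo, alphabetically by surname: Eriksen before Okonkwo.
Order: Ibarra, Yilmaz, Johansson, Abara, Andersen, Lindqvist, Eriksen, Okonkwo. So position 5.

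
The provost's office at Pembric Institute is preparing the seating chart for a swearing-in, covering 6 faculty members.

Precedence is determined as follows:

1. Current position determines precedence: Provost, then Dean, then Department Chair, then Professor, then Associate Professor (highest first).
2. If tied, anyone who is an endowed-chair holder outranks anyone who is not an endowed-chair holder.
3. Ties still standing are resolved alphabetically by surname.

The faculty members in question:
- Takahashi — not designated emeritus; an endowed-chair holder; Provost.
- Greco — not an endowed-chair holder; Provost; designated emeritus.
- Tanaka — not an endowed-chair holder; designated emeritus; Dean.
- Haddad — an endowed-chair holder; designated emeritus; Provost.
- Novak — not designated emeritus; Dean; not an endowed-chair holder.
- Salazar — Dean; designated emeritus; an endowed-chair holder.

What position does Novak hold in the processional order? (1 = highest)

By current position: Haddad, Takahashi and Greco (Provost); then Salazar, Novak and Tanaka (Dean).
Among Haddad, Takahashi and Greco, an endowed-chair holder before not an endowed-chair holder: Haddad and Takahashi (an endowed-chair holder) before Greco (not an endowed-chair holder).
Among Haddad and Takahashi, alphabetically by surname: Haddad before Takahashi.
Among Salazar, Novak and Tanaka, an endowed-chair holder before not an endowed-chair holder: Salazar (an endowed-chair holder) before Novak and Tanaka (not an endowed-chair holder).
Among Novak and Tanaka, alphabetically by surname: Novak before Tanaka.
Order: Haddad, Takahashi, Greco, Salazar, Novak, Tanaka. So position 5.

5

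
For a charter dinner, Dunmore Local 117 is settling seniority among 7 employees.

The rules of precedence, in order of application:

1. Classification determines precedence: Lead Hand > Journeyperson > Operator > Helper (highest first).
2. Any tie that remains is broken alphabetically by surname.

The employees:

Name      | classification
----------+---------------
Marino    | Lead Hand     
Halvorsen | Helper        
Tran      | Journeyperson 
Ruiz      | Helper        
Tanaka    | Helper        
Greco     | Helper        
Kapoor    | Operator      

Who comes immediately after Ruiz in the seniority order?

By classification: Marino (Lead Hand); then Tran (Journeyperson); then Kapoor (Operator); then Greco, Halvorsen, Ruiz and Tanaka (Helper).
Among Greco, Halvorsen, Ruiz and Tanaka, alphabetically by surname: Greco before Halvorsen before Ruiz before Tanaka.
Order: Marino, Tran, Kapoor, Greco, Halvorsen, Ruiz, Tanaka.

Tanaka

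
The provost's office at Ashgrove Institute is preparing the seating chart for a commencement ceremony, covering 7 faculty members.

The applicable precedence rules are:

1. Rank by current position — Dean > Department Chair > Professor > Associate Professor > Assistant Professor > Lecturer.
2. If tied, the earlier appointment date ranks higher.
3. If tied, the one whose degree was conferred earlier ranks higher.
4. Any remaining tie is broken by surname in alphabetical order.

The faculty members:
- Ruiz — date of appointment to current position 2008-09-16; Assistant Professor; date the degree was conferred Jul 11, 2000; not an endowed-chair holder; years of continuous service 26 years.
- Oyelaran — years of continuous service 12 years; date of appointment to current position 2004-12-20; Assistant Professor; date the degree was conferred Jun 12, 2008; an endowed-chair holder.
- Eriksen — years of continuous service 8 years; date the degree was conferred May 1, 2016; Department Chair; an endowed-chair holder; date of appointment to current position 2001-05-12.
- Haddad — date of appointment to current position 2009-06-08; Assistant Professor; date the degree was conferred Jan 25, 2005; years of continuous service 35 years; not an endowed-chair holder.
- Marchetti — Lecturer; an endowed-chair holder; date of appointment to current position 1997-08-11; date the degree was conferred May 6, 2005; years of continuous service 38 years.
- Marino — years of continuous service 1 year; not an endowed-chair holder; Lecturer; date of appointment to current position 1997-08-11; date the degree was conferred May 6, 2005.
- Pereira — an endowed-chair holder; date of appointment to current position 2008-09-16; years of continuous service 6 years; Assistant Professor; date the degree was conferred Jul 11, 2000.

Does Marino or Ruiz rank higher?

Ruiz

By current position: Eriksen (Department Chair); then Oyelaran, Pereira, Ruiz and Haddad (Assistant Professor); then Marchetti and Marino (Lecturer).
Among Oyelaran, Pereira, Ruiz and Haddad, by date of appointment to current position (earlier first): Oyelaran (2004-12-20) before Pereira and Ruiz (2008-09-16) before Haddad (2009-06-08).
Pereira and Ruiz both have date the degree was conferred Jul 11, 2000, so the next rule applies.
Among Pereira and Ruiz, alphabetically by surname: Pereira before Ruiz.
Marchetti and Marino both have date of appointment to current position 1997-08-11, so the next rule applies.
Marchetti and Marino both have date the degree was conferred May 6, 2005, so the next rule applies.
Among Marchetti and Marino, alphabetically by surname: Marchetti before Marino.
So Ruiz takes precedence.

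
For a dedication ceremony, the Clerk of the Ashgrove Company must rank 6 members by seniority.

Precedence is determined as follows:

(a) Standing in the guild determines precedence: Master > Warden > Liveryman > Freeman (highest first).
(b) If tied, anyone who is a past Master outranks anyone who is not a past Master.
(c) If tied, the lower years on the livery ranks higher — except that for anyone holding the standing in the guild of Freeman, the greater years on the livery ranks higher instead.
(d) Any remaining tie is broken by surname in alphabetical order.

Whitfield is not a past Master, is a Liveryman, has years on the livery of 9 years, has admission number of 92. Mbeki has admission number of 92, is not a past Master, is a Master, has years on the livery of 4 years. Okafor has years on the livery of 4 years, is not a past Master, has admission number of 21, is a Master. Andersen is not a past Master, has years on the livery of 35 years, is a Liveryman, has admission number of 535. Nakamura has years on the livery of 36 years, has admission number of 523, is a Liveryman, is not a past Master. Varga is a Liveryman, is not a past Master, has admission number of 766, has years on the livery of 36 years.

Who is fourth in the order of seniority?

Andersen

By standing in the guild: Mbeki and Okafor (Master); then Whitfield, Andersen, Nakamura and Varga (Liveryman).
Mbeki and Okafor are each not a past Master, so the next rule applies.
Mbeki and Okafor both have years on the livery 4 years, so the next rule applies.
Among Mbeki and Okafor, alphabetically by surname: Mbeki before Okafor.
Whitfield, Andersen, Nakamura and Varga are each not a past Master, so the next rule applies.
Among Whitfield, Andersen, Nakamura and Varga, by years on the livery (lower first): Whitfield (9 years) before Andersen (35 years) before Nakamura and Varga (36 years).
Among Nakamura and Varga, alphabetically by surname: Nakamura before Varga.
Order: Mbeki, Okafor, Whitfield, Andersen, Nakamura, Varga.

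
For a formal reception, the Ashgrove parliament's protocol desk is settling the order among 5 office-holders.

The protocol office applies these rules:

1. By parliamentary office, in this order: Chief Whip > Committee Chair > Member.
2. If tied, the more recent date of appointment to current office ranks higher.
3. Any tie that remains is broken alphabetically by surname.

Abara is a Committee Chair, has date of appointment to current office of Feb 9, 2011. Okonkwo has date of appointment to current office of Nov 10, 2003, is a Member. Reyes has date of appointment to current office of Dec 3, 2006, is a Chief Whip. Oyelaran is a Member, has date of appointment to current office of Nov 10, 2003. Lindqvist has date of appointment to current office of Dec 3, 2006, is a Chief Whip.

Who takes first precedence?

Lindqvist

By parliamentary office: Lindqvist and Reyes (Chief Whip); then Abara (Committee Chair); then Okonkwo and Oyelaran (Member).
Lindqvist and Reyes both have date of appointment to current office Dec 3, 2006, so the next rule applies.
Among Lindqvist and Reyes, alphabetically by surname: Lindqvist before Reyes.
Okonkwo and Oyelaran both have date of appointment to current office Nov 10, 2003, so the next rule applies.
Among Okonkwo and Oyelaran, alphabetically by surname: Okonkwo before Oyelaran.
Order: Lindqvist, Reyes, Abara, Okonkwo, Oyelaran.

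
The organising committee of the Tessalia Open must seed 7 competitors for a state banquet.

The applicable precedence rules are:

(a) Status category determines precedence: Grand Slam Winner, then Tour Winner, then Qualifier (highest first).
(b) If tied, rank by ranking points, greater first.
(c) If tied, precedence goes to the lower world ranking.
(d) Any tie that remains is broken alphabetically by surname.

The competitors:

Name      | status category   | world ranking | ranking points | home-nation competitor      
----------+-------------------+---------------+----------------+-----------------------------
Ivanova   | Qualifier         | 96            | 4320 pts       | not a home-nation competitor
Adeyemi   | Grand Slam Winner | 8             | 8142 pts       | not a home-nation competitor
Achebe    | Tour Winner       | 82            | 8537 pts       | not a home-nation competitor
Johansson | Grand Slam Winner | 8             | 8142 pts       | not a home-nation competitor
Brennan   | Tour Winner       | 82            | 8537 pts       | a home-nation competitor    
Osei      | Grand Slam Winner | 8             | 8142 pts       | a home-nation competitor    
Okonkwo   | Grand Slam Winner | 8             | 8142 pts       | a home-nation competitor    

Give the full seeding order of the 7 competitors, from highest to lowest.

By status category: Adeyemi, Johansson, Okonkwo and Osei (Grand Slam Winner); then Achebe and Brennan (Tour Winner); then Ivanova (Qualifier).
Adeyemi, Johansson, Okonkwo and Osei all have ranking points 8142 pts, so the next rule applies.
Adeyemi, Johansson, Okonkwo and Osei all have world ranking 8, so the next rule applies.
Among Adeyemi, Johansson, Okonkwo and Osei, alphabetically by surname: Adeyemi before Johansson before Okonkwo before Osei.
Achebe and Brennan both have ranking points 8537 pts, so the next rule applies.
Achebe and Brennan both have world ranking 82, so the next rule applies.
Among Achebe and Brennan, alphabetically by surname: Achebe before Brennan.
Full order: Adeyemi, Johansson, Okonkwo, Osei, Achebe, Brennan, Ivanova.

Adeyemi, Johansson, Okonkwo, Osei, Achebe, Brennan, Ivanova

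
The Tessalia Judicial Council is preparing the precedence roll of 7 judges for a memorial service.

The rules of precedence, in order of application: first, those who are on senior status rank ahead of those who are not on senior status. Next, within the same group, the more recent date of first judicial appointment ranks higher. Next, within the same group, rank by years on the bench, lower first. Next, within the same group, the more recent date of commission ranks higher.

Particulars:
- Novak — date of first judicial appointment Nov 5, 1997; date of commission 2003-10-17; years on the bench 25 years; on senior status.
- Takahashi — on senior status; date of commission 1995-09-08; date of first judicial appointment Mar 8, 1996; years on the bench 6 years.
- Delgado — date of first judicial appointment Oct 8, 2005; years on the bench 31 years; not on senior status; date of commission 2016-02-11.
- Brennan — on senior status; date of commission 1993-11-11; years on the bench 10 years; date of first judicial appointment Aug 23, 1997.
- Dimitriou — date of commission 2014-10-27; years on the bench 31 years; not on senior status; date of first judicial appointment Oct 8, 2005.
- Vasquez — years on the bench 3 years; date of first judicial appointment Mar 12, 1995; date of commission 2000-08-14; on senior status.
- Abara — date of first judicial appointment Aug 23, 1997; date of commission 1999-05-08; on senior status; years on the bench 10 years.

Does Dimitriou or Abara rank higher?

By the first rule: Novak, Abara, Brennan, Takahashi and Vasquez (each on senior status); then Delgado and Dimitriou (both not on senior status).
Among Novak, Abara, Brennan, Takahashi and Vasquez, by date of first judicial appointment (later first): Novak (Nov 5, 1997) before Abara and Brennan (Aug 23, 1997) before Takahashi (Mar 8, 1996) before Vasquez (Mar 12, 1995).
Abara and Brennan both have years on the bench 10 years, so the next rule applies.
Among Abara and Brennan, by date of commission (later first): Abara (1999-05-08) before Brennan (1993-11-11).
Delgado and Dimitriou both have date of first judicial appointment Oct 8, 2005, so the next rule applies.
Delgado and Dimitriou both have years on the bench 31 years, so the next rule applies.
Among Delgado and Dimitriou, by date of commission (later first): Delgado (2016-02-11) before Dimitriou (2014-10-27).
So Abara takes precedence.

Abara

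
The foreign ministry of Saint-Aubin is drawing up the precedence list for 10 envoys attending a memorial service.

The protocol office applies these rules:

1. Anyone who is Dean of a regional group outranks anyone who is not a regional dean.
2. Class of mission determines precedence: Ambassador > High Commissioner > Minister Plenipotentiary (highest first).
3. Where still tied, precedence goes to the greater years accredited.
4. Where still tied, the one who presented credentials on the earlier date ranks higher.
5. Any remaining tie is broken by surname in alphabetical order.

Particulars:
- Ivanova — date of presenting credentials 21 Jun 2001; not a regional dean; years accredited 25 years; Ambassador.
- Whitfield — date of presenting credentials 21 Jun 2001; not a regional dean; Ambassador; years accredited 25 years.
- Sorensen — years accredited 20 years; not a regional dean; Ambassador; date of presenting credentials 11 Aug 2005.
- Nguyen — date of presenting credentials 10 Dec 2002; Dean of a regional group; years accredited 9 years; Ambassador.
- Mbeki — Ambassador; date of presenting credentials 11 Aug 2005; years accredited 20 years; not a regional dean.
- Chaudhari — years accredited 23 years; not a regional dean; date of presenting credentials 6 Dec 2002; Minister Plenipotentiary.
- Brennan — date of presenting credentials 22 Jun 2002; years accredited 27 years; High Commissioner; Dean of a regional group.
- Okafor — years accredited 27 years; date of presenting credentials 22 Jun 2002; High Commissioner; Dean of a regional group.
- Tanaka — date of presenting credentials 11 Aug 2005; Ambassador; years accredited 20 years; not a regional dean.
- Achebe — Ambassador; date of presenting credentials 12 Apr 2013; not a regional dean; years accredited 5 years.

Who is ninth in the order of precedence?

By the first rule: Nguyen, Brennan and Okafor (each Dean of a regional group); then Ivanova, Whitfield, Mbeki, Sorensen, Tanaka, Achebe and Chaudhari (each not a regional dean).
Among Nguyen, Brennan and Okafor, by class of mission: Nguyen (Ambassador) before Brennan and Okafor (High Commissioner).
Brennan and Okafor both have years accredited 27 years, so the next rule applies.
Brennan and Okafor both have date of presenting credentials 22 Jun 2002, so the next rule applies.
Among Brennan and Okafor, alphabetically by surname: Brennan before Okafor.
Among Ivanova, Whitfield, Mbeki, Sorensen, Tanaka, Achebe and Chaudhari, by class of mission: Ivanova, Whitfield, Mbeki, Sorensen, Tanaka and Achebe (Ambassador) before Chaudhari (Minister Plenipotentiary).
Among Ivanova, Whitfield, Mbeki, Sorensen, Tanaka and Achebe, by years accredited (higher first): Ivanova and Whitfield (25 years) before Mbeki, Sorensen and Tanaka (20 years) before Achebe (5 years).
Ivanova and Whitfield both have date of presenting credentials 21 Jun 2001, so the next rule applies.
Among Ivanova and Whitfield, alphabetically by surname: Ivanova before Whitfield.
Mbeki, Sorensen and Tanaka all have date of presenting credentials 11 Aug 2005, so the next rule applies.
Among Mbeki, Sorensen and Tanaka, alphabetically by surname: Mbeki before Sorensen before Tanaka.
Order: Nguyen, Brennan, Okafor, Ivanova, Whitfield, Mbeki, Sorensen, Tanaka, Achebe, Chaudhari.

Achebe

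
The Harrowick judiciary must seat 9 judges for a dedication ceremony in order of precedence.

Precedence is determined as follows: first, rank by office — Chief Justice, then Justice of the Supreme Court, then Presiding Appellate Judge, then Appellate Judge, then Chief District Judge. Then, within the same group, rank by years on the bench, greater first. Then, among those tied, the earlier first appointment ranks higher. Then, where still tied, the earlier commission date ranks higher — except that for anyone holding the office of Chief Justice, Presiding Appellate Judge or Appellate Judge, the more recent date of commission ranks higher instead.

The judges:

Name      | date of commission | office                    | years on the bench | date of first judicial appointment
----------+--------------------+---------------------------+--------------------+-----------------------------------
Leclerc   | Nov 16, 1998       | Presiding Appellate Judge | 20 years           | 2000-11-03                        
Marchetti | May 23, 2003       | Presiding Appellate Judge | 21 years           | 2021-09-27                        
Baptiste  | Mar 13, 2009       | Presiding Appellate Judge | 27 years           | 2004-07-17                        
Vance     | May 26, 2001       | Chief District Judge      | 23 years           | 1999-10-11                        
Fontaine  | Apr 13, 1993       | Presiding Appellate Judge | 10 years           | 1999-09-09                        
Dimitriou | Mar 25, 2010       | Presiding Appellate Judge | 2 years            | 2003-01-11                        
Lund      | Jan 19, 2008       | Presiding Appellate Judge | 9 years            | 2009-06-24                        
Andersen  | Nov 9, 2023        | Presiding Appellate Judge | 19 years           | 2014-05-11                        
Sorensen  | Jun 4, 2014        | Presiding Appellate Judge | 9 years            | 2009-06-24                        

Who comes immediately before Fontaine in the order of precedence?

By office: Baptiste, Marchetti, Leclerc, Andersen, Fontaine, Sorensen, Lund and Dimitriou (Presiding Appellate Judge); then Vance (Chief District Judge).
Among Baptiste, Marchetti, Leclerc, Andersen, Fontaine, Sorensen, Lund and Dimitriou, by years on the bench (higher first): Baptiste (27 years) before Marchetti (21 years) before Leclerc (20 years) before Andersen (19 years) before Fontaine (10 years) before Sorensen and Lund (9 years) before Dimitriou (2 years).
Sorensen and Lund both have date of first judicial appointment 2009-06-24, so the next rule applies.
Among Sorensen and Lund, by date of commission (later first) (reversed rule for this group): Sorensen (Jun 4, 2014) before Lund (Jan 19, 2008).
Order: Baptiste, Marchetti, Leclerc, Andersen, Fontaine, Sorensen, Lund, Dimitriou, Vance.

Andersen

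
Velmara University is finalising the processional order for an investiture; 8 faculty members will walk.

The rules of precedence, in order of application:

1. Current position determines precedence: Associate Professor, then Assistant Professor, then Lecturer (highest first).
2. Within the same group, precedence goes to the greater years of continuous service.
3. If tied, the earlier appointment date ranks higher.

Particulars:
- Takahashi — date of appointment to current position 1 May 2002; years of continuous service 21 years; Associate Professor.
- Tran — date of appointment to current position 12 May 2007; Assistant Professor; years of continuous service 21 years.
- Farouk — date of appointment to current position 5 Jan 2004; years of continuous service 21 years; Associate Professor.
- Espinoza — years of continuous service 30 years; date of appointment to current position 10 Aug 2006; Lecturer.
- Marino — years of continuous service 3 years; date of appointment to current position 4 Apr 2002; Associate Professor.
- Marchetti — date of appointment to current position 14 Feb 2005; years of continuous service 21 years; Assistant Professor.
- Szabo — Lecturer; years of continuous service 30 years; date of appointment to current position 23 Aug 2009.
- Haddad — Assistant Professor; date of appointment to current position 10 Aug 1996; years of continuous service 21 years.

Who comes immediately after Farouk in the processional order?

Marino

By current position: Takahashi, Farouk and Marino (Associate Professor); then Haddad, Marchetti and Tran (Assistant Professor); then Espinoza and Szabo (Lecturer).
Among Takahashi, Farouk and Marino, by years of continuous service (higher first): Takahashi and Farouk (21 years) before Marino (3 years).
Among Takahashi and Farouk, by date of appointment to current position (earlier first): Takahashi (1 May 2002) before Farouk (5 Jan 2004).
Haddad, Marchetti and Tran all have years of continuous service 21 years, so the next rule applies.
Among Haddad, Marchetti and Tran, by date of appointment to current position (earlier first): Haddad (10 Aug 1996) before Marchetti (14 Feb 2005) before Tran (12 May 2007).
Espinoza and Szabo both have years of continuous service 30 years, so the next rule applies.
Among Espinoza and Szabo, by date of appointment to current position (earlier first): Espinoza (10 Aug 2006) before Szabo (23 Aug 2009).
Order: Takahashi, Farouk, Marino, Haddad, Marchetti, Tran, Espinoza, Szabo.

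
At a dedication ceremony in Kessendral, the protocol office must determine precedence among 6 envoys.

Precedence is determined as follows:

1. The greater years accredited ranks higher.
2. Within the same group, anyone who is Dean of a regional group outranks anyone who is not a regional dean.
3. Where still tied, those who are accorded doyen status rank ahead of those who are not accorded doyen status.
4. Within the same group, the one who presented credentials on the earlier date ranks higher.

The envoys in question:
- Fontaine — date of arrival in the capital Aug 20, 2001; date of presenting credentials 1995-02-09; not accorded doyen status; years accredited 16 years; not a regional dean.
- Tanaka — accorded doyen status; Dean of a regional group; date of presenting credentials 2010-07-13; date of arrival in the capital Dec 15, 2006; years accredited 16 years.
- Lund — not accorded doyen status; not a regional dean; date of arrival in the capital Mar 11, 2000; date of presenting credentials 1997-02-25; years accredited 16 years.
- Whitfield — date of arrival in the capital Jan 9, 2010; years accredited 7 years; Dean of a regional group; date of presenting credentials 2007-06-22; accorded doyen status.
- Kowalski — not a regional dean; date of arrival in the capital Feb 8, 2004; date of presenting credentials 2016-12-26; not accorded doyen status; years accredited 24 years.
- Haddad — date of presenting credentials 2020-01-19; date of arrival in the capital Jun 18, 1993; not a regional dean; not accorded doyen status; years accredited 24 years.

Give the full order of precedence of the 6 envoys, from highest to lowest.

Kowalski, Haddad, Tanaka, Fontaine, Lund, Whitfield

By years accredited (higher first): Kowalski and Haddad (both 24 years); then Tanaka, Fontaine and Lund (each 16 years); then Whitfield (7 years).
Kowalski and Haddad are each not a regional dean, so the next rule applies.
Kowalski and Haddad are each not accorded doyen status, so the next rule applies.
Among Kowalski and Haddad, by date of presenting credentials (earlier first): Kowalski (2016-12-26) before Haddad (2020-01-19).
Among Tanaka, Fontaine and Lund, Dean of a regional group before not a regional dean: Tanaka (Dean of a regional group) before Fontaine and Lund (not a regional dean).
Fontaine and Lund are each not accorded doyen status, so the next rule applies.
Among Fontaine and Lund, by date of presenting credentials (earlier first): Fontaine (1995-02-09) before Lund (1997-02-25).
Full order: Kowalski, Haddad, Tanaka, Fontaine, Lund, Whitfield.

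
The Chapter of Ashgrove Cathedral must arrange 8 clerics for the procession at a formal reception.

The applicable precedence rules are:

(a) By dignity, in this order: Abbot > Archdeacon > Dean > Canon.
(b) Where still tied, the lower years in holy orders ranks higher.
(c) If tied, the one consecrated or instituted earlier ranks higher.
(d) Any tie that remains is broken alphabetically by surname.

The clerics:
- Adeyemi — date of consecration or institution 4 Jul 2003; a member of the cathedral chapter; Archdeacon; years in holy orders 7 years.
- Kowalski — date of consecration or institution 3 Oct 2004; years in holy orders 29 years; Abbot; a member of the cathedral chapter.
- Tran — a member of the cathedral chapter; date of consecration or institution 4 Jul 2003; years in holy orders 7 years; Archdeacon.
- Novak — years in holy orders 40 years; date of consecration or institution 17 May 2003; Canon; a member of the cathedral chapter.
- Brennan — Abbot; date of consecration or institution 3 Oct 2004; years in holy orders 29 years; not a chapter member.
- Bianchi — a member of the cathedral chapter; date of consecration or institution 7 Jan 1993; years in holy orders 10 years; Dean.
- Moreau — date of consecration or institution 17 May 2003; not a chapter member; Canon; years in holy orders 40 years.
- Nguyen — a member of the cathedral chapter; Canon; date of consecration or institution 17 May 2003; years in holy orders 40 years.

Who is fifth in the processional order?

By dignity: Brennan and Kowalski (Abbot); then Adeyemi and Tran (Archdeacon); then Bianchi (Dean); then Moreau, Nguyen and Novak (Canon).
Brennan and Kowalski both have years in holy orders 29 years, so the next rule applies.
Brennan and Kowalski both have date of consecration or institution 3 Oct 2004, so the next rule applies.
Among Brennan and Kowalski, alphabetically by surname: Brennan before Kowalski.
Adeyemi and Tran both have years in holy orders 7 years, so the next rule applies.
Adeyemi and Tran both have date of consecration or institution 4 Jul 2003, so the next rule applies.
Among Adeyemi and Tran, alphabetically by surname: Adeyemi before Tran.
Moreau, Nguyen and Novak all have years in holy orders 40 years, so the next rule applies.
Moreau, Nguyen and Novak all have date of consecration or institution 17 May 2003, so the next rule applies.
Among Moreau, Nguyen and Novak, alphabetically by surname: Moreau before Nguyen before Novak.
Order: Brennan, Kowalski, Adeyemi, Tran, Bianchi, Moreau, Nguyen, Novak.

Bianchi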